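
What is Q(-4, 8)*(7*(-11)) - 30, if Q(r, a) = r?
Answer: 278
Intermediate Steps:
Q(-4, 8)*(7*(-11)) - 30 = -28*(-11) - 30 = -4*(-77) - 30 = 308 - 30 = 278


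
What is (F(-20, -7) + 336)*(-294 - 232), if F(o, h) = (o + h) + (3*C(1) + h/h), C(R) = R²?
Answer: -164638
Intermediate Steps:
F(o, h) = 4 + h + o (F(o, h) = (o + h) + (3*1² + h/h) = (h + o) + (3*1 + 1) = (h + o) + (3 + 1) = (h + o) + 4 = 4 + h + o)
(F(-20, -7) + 336)*(-294 - 232) = ((4 - 7 - 20) + 336)*(-294 - 232) = (-23 + 336)*(-526) = 313*(-526) = -164638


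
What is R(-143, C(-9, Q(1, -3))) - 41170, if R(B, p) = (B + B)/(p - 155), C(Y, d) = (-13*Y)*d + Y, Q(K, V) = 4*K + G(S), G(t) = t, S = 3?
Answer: -26966636/655 ≈ -41170.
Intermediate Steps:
Q(K, V) = 3 + 4*K (Q(K, V) = 4*K + 3 = 3 + 4*K)
C(Y, d) = Y - 13*Y*d (C(Y, d) = -13*Y*d + Y = Y - 13*Y*d)
R(B, p) = 2*B/(-155 + p) (R(B, p) = (2*B)/(-155 + p) = 2*B/(-155 + p))
R(-143, C(-9, Q(1, -3))) - 41170 = 2*(-143)/(-155 - 9*(1 - 13*(3 + 4*1))) - 41170 = 2*(-143)/(-155 - 9*(1 - 13*(3 + 4))) - 41170 = 2*(-143)/(-155 - 9*(1 - 13*7)) - 41170 = 2*(-143)/(-155 - 9*(1 - 91)) - 41170 = 2*(-143)/(-155 - 9*(-90)) - 41170 = 2*(-143)/(-155 + 810) - 41170 = 2*(-143)/655 - 41170 = 2*(-143)*(1/655) - 41170 = -286/655 - 41170 = -26966636/655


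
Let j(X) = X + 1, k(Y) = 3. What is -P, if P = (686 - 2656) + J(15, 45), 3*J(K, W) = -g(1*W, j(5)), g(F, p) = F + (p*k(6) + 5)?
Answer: 5978/3 ≈ 1992.7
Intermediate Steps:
j(X) = 1 + X
g(F, p) = 5 + F + 3*p (g(F, p) = F + (p*3 + 5) = F + (3*p + 5) = F + (5 + 3*p) = 5 + F + 3*p)
J(K, W) = -23/3 - W/3 (J(K, W) = (-(5 + 1*W + 3*(1 + 5)))/3 = (-(5 + W + 3*6))/3 = (-(5 + W + 18))/3 = (-(23 + W))/3 = (-23 - W)/3 = -23/3 - W/3)
P = -5978/3 (P = (686 - 2656) + (-23/3 - ⅓*45) = -1970 + (-23/3 - 15) = -1970 - 68/3 = -5978/3 ≈ -1992.7)
-P = -1*(-5978/3) = 5978/3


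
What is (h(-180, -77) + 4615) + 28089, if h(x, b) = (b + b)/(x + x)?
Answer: 5886797/180 ≈ 32704.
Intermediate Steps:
h(x, b) = b/x (h(x, b) = (2*b)/((2*x)) = (2*b)*(1/(2*x)) = b/x)
(h(-180, -77) + 4615) + 28089 = (-77/(-180) + 4615) + 28089 = (-77*(-1/180) + 4615) + 28089 = (77/180 + 4615) + 28089 = 830777/180 + 28089 = 5886797/180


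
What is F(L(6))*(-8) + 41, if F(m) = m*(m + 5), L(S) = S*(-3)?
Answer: -1831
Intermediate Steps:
L(S) = -3*S
F(m) = m*(5 + m)
F(L(6))*(-8) + 41 = ((-3*6)*(5 - 3*6))*(-8) + 41 = -18*(5 - 18)*(-8) + 41 = -18*(-13)*(-8) + 41 = 234*(-8) + 41 = -1872 + 41 = -1831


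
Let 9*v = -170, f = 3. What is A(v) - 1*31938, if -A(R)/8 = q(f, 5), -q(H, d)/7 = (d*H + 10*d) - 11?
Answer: -28914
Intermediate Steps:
v = -170/9 (v = (⅑)*(-170) = -170/9 ≈ -18.889)
q(H, d) = 77 - 70*d - 7*H*d (q(H, d) = -7*((d*H + 10*d) - 11) = -7*((H*d + 10*d) - 11) = -7*((10*d + H*d) - 11) = -7*(-11 + 10*d + H*d) = 77 - 70*d - 7*H*d)
A(R) = 3024 (A(R) = -8*(77 - 70*5 - 7*3*5) = -8*(77 - 350 - 105) = -8*(-378) = 3024)
A(v) - 1*31938 = 3024 - 1*31938 = 3024 - 31938 = -28914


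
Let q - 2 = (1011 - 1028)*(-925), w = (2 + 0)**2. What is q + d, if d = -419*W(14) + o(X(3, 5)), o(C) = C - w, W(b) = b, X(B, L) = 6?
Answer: 9863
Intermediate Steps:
w = 4 (w = 2**2 = 4)
o(C) = -4 + C (o(C) = C - 1*4 = C - 4 = -4 + C)
d = -5864 (d = -419*14 + (-4 + 6) = -5866 + 2 = -5864)
q = 15727 (q = 2 + (1011 - 1028)*(-925) = 2 - 17*(-925) = 2 + 15725 = 15727)
q + d = 15727 - 5864 = 9863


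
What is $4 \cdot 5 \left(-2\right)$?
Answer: $-40$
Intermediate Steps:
$4 \cdot 5 \left(-2\right) = 20 \left(-2\right) = -40$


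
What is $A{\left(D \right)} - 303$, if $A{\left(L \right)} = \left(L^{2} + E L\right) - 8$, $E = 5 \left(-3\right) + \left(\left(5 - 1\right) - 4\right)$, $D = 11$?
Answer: $-355$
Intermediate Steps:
$E = -15$ ($E = -15 + \left(4 - 4\right) = -15 + 0 = -15$)
$A{\left(L \right)} = -8 + L^{2} - 15 L$ ($A{\left(L \right)} = \left(L^{2} - 15 L\right) - 8 = -8 + L^{2} - 15 L$)
$A{\left(D \right)} - 303 = \left(-8 + 11^{2} - 165\right) - 303 = \left(-8 + 121 - 165\right) - 303 = -52 - 303 = -355$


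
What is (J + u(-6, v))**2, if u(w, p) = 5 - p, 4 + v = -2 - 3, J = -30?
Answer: 256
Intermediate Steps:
v = -9 (v = -4 + (-2 - 3) = -4 - 5 = -9)
(J + u(-6, v))**2 = (-30 + (5 - 1*(-9)))**2 = (-30 + (5 + 9))**2 = (-30 + 14)**2 = (-16)**2 = 256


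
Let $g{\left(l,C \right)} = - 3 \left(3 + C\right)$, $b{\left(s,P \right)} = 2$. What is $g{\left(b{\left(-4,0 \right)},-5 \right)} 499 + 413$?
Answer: $3407$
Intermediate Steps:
$g{\left(l,C \right)} = -9 - 3 C$
$g{\left(b{\left(-4,0 \right)},-5 \right)} 499 + 413 = \left(-9 - -15\right) 499 + 413 = \left(-9 + 15\right) 499 + 413 = 6 \cdot 499 + 413 = 2994 + 413 = 3407$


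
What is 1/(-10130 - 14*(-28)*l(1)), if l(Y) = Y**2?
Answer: -1/9738 ≈ -0.00010269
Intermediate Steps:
1/(-10130 - 14*(-28)*l(1)) = 1/(-10130 - 14*(-28)*1**2) = 1/(-10130 - (-392)) = 1/(-10130 - 1*(-392)) = 1/(-10130 + 392) = 1/(-9738) = -1/9738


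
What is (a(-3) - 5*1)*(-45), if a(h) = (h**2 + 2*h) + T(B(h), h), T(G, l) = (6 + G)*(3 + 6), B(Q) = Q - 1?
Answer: -720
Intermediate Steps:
B(Q) = -1 + Q
T(G, l) = 54 + 9*G (T(G, l) = (6 + G)*9 = 54 + 9*G)
a(h) = 45 + h**2 + 11*h (a(h) = (h**2 + 2*h) + (54 + 9*(-1 + h)) = (h**2 + 2*h) + (54 + (-9 + 9*h)) = (h**2 + 2*h) + (45 + 9*h) = 45 + h**2 + 11*h)
(a(-3) - 5*1)*(-45) = ((45 + (-3)**2 + 11*(-3)) - 5*1)*(-45) = ((45 + 9 - 33) - 5)*(-45) = (21 - 5)*(-45) = 16*(-45) = -720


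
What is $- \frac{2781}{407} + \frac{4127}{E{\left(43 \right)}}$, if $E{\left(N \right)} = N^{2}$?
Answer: $- \frac{3462380}{752543} \approx -4.6009$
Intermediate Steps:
$- \frac{2781}{407} + \frac{4127}{E{\left(43 \right)}} = - \frac{2781}{407} + \frac{4127}{43^{2}} = \left(-2781\right) \frac{1}{407} + \frac{4127}{1849} = - \frac{2781}{407} + 4127 \cdot \frac{1}{1849} = - \frac{2781}{407} + \frac{4127}{1849} = - \frac{3462380}{752543}$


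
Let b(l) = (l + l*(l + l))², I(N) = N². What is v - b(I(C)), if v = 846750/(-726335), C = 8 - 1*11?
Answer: -4247921697/145267 ≈ -29242.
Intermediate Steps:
C = -3 (C = 8 - 11 = -3)
b(l) = (l + 2*l²)² (b(l) = (l + l*(2*l))² = (l + 2*l²)²)
v = -169350/145267 (v = 846750*(-1/726335) = -169350/145267 ≈ -1.1658)
v - b(I(C)) = -169350/145267 - ((-3)²)²*(1 + 2*(-3)²)² = -169350/145267 - 9²*(1 + 2*9)² = -169350/145267 - 81*(1 + 18)² = -169350/145267 - 81*19² = -169350/145267 - 81*361 = -169350/145267 - 1*29241 = -169350/145267 - 29241 = -4247921697/145267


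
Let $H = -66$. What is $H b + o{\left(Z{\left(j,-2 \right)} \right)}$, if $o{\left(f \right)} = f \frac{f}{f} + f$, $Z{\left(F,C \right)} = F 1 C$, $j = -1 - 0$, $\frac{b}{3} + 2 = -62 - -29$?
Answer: $6934$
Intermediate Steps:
$b = -105$ ($b = -6 + 3 \left(-62 - -29\right) = -6 + 3 \left(-62 + 29\right) = -6 + 3 \left(-33\right) = -6 - 99 = -105$)
$j = -1$ ($j = -1 + 0 = -1$)
$Z{\left(F,C \right)} = C F$ ($Z{\left(F,C \right)} = F C = C F$)
$o{\left(f \right)} = 2 f$ ($o{\left(f \right)} = f 1 + f = f + f = 2 f$)
$H b + o{\left(Z{\left(j,-2 \right)} \right)} = \left(-66\right) \left(-105\right) + 2 \left(\left(-2\right) \left(-1\right)\right) = 6930 + 2 \cdot 2 = 6930 + 4 = 6934$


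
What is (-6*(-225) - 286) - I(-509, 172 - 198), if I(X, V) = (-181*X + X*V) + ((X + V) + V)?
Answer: -103738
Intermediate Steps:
I(X, V) = -180*X + 2*V + V*X (I(X, V) = (-181*X + V*X) + ((V + X) + V) = (-181*X + V*X) + (X + 2*V) = -180*X + 2*V + V*X)
(-6*(-225) - 286) - I(-509, 172 - 198) = (-6*(-225) - 286) - (-180*(-509) + 2*(172 - 198) + (172 - 198)*(-509)) = (1350 - 286) - (91620 + 2*(-26) - 26*(-509)) = 1064 - (91620 - 52 + 13234) = 1064 - 1*104802 = 1064 - 104802 = -103738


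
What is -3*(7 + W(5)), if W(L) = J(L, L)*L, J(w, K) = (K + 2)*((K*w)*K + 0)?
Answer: -13146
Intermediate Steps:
J(w, K) = w*K²*(2 + K) (J(w, K) = (2 + K)*(w*K² + 0) = (2 + K)*(w*K²) = w*K²*(2 + K))
W(L) = L⁴*(2 + L) (W(L) = (L*L²*(2 + L))*L = (L³*(2 + L))*L = L⁴*(2 + L))
-3*(7 + W(5)) = -3*(7 + 5⁴*(2 + 5)) = -3*(7 + 625*7) = -3*(7 + 4375) = -3*4382 = -13146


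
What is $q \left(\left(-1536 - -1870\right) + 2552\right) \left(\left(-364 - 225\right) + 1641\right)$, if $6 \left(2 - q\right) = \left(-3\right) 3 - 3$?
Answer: $12144288$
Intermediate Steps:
$q = 4$ ($q = 2 - \frac{\left(-3\right) 3 - 3}{6} = 2 - \frac{-9 - 3}{6} = 2 - -2 = 2 + 2 = 4$)
$q \left(\left(-1536 - -1870\right) + 2552\right) \left(\left(-364 - 225\right) + 1641\right) = 4 \left(\left(-1536 - -1870\right) + 2552\right) \left(\left(-364 - 225\right) + 1641\right) = 4 \left(\left(-1536 + 1870\right) + 2552\right) \left(\left(-364 - 225\right) + 1641\right) = 4 \left(334 + 2552\right) \left(-589 + 1641\right) = 4 \cdot 2886 \cdot 1052 = 4 \cdot 3036072 = 12144288$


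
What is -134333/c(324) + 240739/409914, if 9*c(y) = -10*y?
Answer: 3063980189/8198280 ≈ 373.73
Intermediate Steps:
c(y) = -10*y/9 (c(y) = (-10*y)/9 = -10*y/9)
-134333/c(324) + 240739/409914 = -134333/((-10/9*324)) + 240739/409914 = -134333/(-360) + 240739*(1/409914) = -134333*(-1/360) + 240739/409914 = 134333/360 + 240739/409914 = 3063980189/8198280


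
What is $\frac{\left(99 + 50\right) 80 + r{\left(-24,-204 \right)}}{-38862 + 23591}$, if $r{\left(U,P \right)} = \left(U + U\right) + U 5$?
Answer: $- \frac{11752}{15271} \approx -0.76956$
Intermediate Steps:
$r{\left(U,P \right)} = 7 U$ ($r{\left(U,P \right)} = 2 U + 5 U = 7 U$)
$\frac{\left(99 + 50\right) 80 + r{\left(-24,-204 \right)}}{-38862 + 23591} = \frac{\left(99 + 50\right) 80 + 7 \left(-24\right)}{-38862 + 23591} = \frac{149 \cdot 80 - 168}{-15271} = \left(11920 - 168\right) \left(- \frac{1}{15271}\right) = 11752 \left(- \frac{1}{15271}\right) = - \frac{11752}{15271}$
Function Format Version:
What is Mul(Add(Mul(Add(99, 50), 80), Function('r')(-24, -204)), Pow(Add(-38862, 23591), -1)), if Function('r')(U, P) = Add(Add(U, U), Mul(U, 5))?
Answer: Rational(-11752, 15271) ≈ -0.76956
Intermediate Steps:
Function('r')(U, P) = Mul(7, U) (Function('r')(U, P) = Add(Mul(2, U), Mul(5, U)) = Mul(7, U))
Mul(Add(Mul(Add(99, 50), 80), Function('r')(-24, -204)), Pow(Add(-38862, 23591), -1)) = Mul(Add(Mul(Add(99, 50), 80), Mul(7, -24)), Pow(Add(-38862, 23591), -1)) = Mul(Add(Mul(149, 80), -168), Pow(-15271, -1)) = Mul(Add(11920, -168), Rational(-1, 15271)) = Mul(11752, Rational(-1, 15271)) = Rational(-11752, 15271)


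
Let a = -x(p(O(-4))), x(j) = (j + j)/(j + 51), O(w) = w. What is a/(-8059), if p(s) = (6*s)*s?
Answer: 64/394891 ≈ 0.00016207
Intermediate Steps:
p(s) = 6*s²
x(j) = 2*j/(51 + j) (x(j) = (2*j)/(51 + j) = 2*j/(51 + j))
a = -64/49 (a = -2*6*(-4)²/(51 + 6*(-4)²) = -2*6*16/(51 + 6*16) = -2*96/(51 + 96) = -2*96/147 = -1*64/49 = -64/49 ≈ -1.3061)
a/(-8059) = -64/49/(-8059) = -64/49*(-1/8059) = 64/394891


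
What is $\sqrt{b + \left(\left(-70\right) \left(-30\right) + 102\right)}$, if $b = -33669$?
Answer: $i \sqrt{31467} \approx 177.39 i$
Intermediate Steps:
$\sqrt{b + \left(\left(-70\right) \left(-30\right) + 102\right)} = \sqrt{-33669 + \left(\left(-70\right) \left(-30\right) + 102\right)} = \sqrt{-33669 + \left(2100 + 102\right)} = \sqrt{-33669 + 2202} = \sqrt{-31467} = i \sqrt{31467}$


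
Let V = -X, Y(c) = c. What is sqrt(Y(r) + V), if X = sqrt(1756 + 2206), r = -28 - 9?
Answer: sqrt(-37 - sqrt(3962)) ≈ 9.9972*I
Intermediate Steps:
r = -37
X = sqrt(3962) ≈ 62.944
V = -sqrt(3962) ≈ -62.944
sqrt(Y(r) + V) = sqrt(-37 - sqrt(3962))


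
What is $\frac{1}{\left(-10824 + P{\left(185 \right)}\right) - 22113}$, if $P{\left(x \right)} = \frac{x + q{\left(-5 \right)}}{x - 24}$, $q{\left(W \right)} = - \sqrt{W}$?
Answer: $- \frac{121961456}{4016904334227} + \frac{23 i \sqrt{5}}{4016904334227} \approx -3.0362 \cdot 10^{-5} + 1.2803 \cdot 10^{-11} i$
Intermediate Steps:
$P{\left(x \right)} = \frac{x - i \sqrt{5}}{-24 + x}$ ($P{\left(x \right)} = \frac{x - \sqrt{-5}}{x - 24} = \frac{x - i \sqrt{5}}{-24 + x}$)
$\frac{1}{\left(-10824 + P{\left(185 \right)}\right) - 22113} = \frac{1}{\left(-10824 + \frac{185 - i \sqrt{5}}{-24 + 185}\right) - 22113} = \frac{1}{\left(-10824 + \frac{185 - i \sqrt{5}}{161}\right) - 22113} = \frac{1}{\left(-10824 + \left(\frac{185}{161} - \frac{i \sqrt{5}}{161}\right)\right) - 22113} = \frac{1}{\left(- \frac{1742479}{161} - \frac{i \sqrt{5}}{161}\right) - 22113} = \frac{1}{- \frac{5302672}{161} - \frac{i \sqrt{5}}{161}}$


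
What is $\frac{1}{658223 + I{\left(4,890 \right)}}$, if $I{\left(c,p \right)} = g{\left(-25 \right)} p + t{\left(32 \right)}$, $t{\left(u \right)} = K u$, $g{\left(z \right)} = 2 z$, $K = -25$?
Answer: $\frac{1}{612923} \approx 1.6315 \cdot 10^{-6}$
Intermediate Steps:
$t{\left(u \right)} = - 25 u$
$I{\left(c,p \right)} = -800 - 50 p$ ($I{\left(c,p \right)} = 2 \left(-25\right) p - 800 = - 50 p - 800 = -800 - 50 p$)
$\frac{1}{658223 + I{\left(4,890 \right)}} = \frac{1}{658223 - 45300} = \frac{1}{612923}$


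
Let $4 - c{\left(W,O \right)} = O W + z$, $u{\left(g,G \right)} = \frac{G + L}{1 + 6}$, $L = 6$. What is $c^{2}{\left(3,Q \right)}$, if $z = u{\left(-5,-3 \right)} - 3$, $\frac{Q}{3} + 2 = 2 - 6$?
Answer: $\frac{179776}{49} \approx 3668.9$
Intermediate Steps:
$Q = -18$ ($Q = -6 + 3 \left(2 - 6\right) = -6 + 3 \left(-4\right) = -6 - 12 = -18$)
$u{\left(g,G \right)} = \frac{6}{7} + \frac{G}{7}$ ($u{\left(g,G \right)} = \frac{G + 6}{1 + 6} = \frac{6 + G}{7} = \left(6 + G\right) \frac{1}{7} = \frac{6}{7} + \frac{G}{7}$)
$z = - \frac{18}{7}$ ($z = \left(\frac{6}{7} + \frac{1}{7} \left(-3\right)\right) - 3 = \left(\frac{6}{7} - \frac{3}{7}\right) - 3 = \frac{3}{7} - 3 = - \frac{18}{7} \approx -2.5714$)
$c{\left(W,O \right)} = \frac{46}{7} - O W$ ($c{\left(W,O \right)} = 4 - \left(O W - \frac{18}{7}\right) = 4 - \left(- \frac{18}{7} + O W\right) = \frac{46}{7} - O W$)
$c^{2}{\left(3,Q \right)} = \left(\frac{46}{7} - \left(-18\right) 3\right)^{2} = \left(\frac{46}{7} + 54\right)^{2} = \left(\frac{424}{7}\right)^{2} = \frac{179776}{49}$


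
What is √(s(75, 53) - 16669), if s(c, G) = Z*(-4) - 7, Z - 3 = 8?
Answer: 4*I*√1045 ≈ 129.31*I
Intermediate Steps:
Z = 11 (Z = 3 + 8 = 11)
s(c, G) = -51 (s(c, G) = 11*(-4) - 7 = -44 - 7 = -51)
√(s(75, 53) - 16669) = √(-51 - 16669) = √(-16720) = 4*I*√1045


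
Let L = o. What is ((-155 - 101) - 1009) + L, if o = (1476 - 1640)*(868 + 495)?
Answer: -224797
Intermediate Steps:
o = -223532 (o = -164*1363 = -223532)
L = -223532
((-155 - 101) - 1009) + L = ((-155 - 101) - 1009) - 223532 = (-256 - 1009) - 223532 = -1265 - 223532 = -224797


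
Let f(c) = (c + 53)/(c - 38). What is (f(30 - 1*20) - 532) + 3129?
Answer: 10379/4 ≈ 2594.8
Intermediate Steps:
f(c) = (53 + c)/(-38 + c)
(f(30 - 1*20) - 532) + 3129 = ((53 + (30 - 1*20))/(-38 + (30 - 1*20)) - 532) + 3129 = ((53 + (30 - 20))/(-38 + (30 - 20)) - 532) + 3129 = ((53 + 10)/(-38 + 10) - 532) + 3129 = (63/(-28) - 532) + 3129 = (-1/28*63 - 532) + 3129 = (-9/4 - 532) + 3129 = -2137/4 + 3129 = 10379/4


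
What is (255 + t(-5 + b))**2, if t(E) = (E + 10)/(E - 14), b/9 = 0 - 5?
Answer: 4182025/64 ≈ 65344.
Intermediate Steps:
b = -45 (b = 9*(0 - 5) = 9*(-5) = -45)
t(E) = (10 + E)/(-14 + E)
(255 + t(-5 + b))**2 = (255 + (10 + (-5 - 45))/(-14 + (-5 - 45)))**2 = (255 + (10 - 50)/(-14 - 50))**2 = (255 - 40/(-64))**2 = (255 - 1/64*(-40))**2 = (255 + 5/8)**2 = (2045/8)**2 = 4182025/64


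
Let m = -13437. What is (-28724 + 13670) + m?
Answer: -28491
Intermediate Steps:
(-28724 + 13670) + m = (-28724 + 13670) - 13437 = -15054 - 13437 = -28491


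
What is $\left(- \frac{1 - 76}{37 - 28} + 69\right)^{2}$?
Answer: $\frac{53824}{9} \approx 5980.4$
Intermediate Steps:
$\left(- \frac{1 - 76}{37 - 28} + 69\right)^{2} = \left(- \frac{-75}{9} + 69\right)^{2} = \left(\left(-1\right) \left(- \frac{25}{3}\right) + 69\right)^{2} = \left(\frac{25}{3} + 69\right)^{2} = \left(\frac{232}{3}\right)^{2} = \frac{53824}{9}$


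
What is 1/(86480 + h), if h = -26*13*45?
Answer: 1/71270 ≈ 1.4031e-5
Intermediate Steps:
h = -15210 (h = -338*45 = -15210)
1/(86480 + h) = 1/(86480 - 15210) = 1/71270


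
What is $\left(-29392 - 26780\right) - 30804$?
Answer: $-86976$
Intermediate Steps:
$\left(-29392 - 26780\right) - 30804 = -56172 - 30804 = -86976$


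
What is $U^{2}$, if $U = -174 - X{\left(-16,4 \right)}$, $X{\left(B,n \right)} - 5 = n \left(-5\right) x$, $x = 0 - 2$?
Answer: $47961$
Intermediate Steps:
$x = -2$ ($x = 0 - 2 = -2$)
$X{\left(B,n \right)} = 5 + 10 n$ ($X{\left(B,n \right)} = 5 + n \left(-5\right) \left(-2\right) = 5 + - 5 n \left(-2\right) = 5 + 10 n$)
$U = -219$ ($U = -174 - \left(5 + 10 \cdot 4\right) = -174 - \left(5 + 40\right) = -174 - 45 = -219$)
$U^{2} = \left(-219\right)^{2} = 47961$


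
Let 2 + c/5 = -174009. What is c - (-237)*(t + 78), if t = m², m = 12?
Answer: -817441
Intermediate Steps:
t = 144 (t = 12² = 144)
c = -870055 (c = -10 + 5*(-174009) = -10 - 870045 = -870055)
c - (-237)*(t + 78) = -870055 - (-237)*(144 + 78) = -870055 - (-237)*222 = -870055 - 1*(-52614) = -870055 + 52614 = -817441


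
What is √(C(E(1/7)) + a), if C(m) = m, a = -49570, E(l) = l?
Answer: I*√2428923/7 ≈ 222.64*I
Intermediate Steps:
√(C(E(1/7)) + a) = √(1/7 - 49570) = √(⅐ - 49570) = √(-346989/7) = I*√2428923/7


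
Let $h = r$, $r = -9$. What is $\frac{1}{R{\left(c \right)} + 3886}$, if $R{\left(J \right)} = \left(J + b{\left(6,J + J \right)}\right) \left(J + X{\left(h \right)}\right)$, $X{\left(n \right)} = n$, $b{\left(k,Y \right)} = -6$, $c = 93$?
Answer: $\frac{1}{11194} \approx 8.9334 \cdot 10^{-5}$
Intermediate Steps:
$h = -9$
$R{\left(J \right)} = \left(-9 + J\right) \left(-6 + J\right)$ ($R{\left(J \right)} = \left(J - 6\right) \left(J - 9\right) = \left(-6 + J\right) \left(-9 + J\right) = \left(-9 + J\right) \left(-6 + J\right)$)
$\frac{1}{R{\left(c \right)} + 3886} = \frac{1}{\left(54 + 93^{2} - 1395\right) + 3886} = \frac{1}{\left(54 + 8649 - 1395\right) + 3886} = \frac{1}{7308 + 3886} = \frac{1}{11194}$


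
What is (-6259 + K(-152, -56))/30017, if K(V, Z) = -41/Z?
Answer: -350463/1680952 ≈ -0.20849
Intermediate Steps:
(-6259 + K(-152, -56))/30017 = (-6259 - 41/(-56))/30017 = (-6259 - 41*(-1/56))*(1/30017) = (-6259 + 41/56)*(1/30017) = -350463/56*1/30017 = -350463/1680952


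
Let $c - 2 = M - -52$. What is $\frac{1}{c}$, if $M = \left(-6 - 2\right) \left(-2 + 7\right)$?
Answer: $\frac{1}{14} \approx 0.071429$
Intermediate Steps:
$M = -40$ ($M = \left(-8\right) 5 = -40$)
$c = 14$ ($c = 2 - -12 = 2 + \left(-40 + 52\right) = 2 + 12 = 14$)
$\frac{1}{c} = \frac{1}{14}$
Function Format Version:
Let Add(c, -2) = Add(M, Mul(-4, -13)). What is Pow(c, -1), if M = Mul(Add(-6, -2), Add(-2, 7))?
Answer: Rational(1, 14) ≈ 0.071429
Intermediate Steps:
M = -40 (M = Mul(-8, 5) = -40)
c = 14 (c = Add(2, Add(-40, Mul(-4, -13))) = Add(2, Add(-40, 52)) = Add(2, 12) = 14)
Pow(c, -1) = Pow(14, -1) = Rational(1, 14)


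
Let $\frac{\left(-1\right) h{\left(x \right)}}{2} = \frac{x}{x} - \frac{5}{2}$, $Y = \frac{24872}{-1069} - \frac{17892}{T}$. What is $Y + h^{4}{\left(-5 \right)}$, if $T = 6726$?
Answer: $\frac{65996999}{1198349} \approx 55.073$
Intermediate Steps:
$Y = - \frac{31069270}{1198349}$ ($Y = \frac{24872}{-1069} - \frac{17892}{6726} = 24872 \left(- \frac{1}{1069}\right) - \frac{2982}{1121} = - \frac{24872}{1069} - \frac{2982}{1121} = - \frac{31069270}{1198349} \approx -25.927$)
$h{\left(x \right)} = 3$ ($h{\left(x \right)} = - 2 \left(\frac{x}{x} - \frac{5}{2}\right) = - 2 \left(1 - \frac{5}{2}\right) = \left(-2\right) \left(- \frac{3}{2}\right) = 3$)
$Y + h^{4}{\left(-5 \right)} = - \frac{31069270}{1198349} + 3^{4} = - \frac{31069270}{1198349} + 81 = \frac{65996999}{1198349}$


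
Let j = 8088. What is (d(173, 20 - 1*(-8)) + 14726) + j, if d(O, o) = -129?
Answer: 22685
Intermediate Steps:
(d(173, 20 - 1*(-8)) + 14726) + j = (-129 + 14726) + 8088 = 14597 + 8088 = 22685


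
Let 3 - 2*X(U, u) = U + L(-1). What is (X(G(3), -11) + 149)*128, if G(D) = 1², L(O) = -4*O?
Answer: 18944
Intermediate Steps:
G(D) = 1
X(U, u) = -½ - U/2 (X(U, u) = 3/2 - (U - 4*(-1))/2 = 3/2 - (U + 4)/2 = 3/2 - (4 + U)/2 = 3/2 + (-2 - U/2) = -½ - U/2)
(X(G(3), -11) + 149)*128 = ((-½ - ½*1) + 149)*128 = ((-½ - ½) + 149)*128 = (-1 + 149)*128 = 148*128 = 18944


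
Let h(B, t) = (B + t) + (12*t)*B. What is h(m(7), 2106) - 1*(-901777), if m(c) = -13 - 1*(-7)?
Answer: 752245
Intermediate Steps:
m(c) = -6 (m(c) = -13 + 7 = -6)
h(B, t) = B + t + 12*B*t (h(B, t) = (B + t) + 12*B*t = B + t + 12*B*t)
h(m(7), 2106) - 1*(-901777) = (-6 + 2106 + 12*(-6)*2106) - 1*(-901777) = (-6 + 2106 - 151632) + 901777 = -149532 + 901777 = 752245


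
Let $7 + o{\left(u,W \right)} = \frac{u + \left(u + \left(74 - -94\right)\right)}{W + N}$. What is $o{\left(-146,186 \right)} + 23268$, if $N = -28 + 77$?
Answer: $\frac{5466211}{235} \approx 23260.0$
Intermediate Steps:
$N = 49$
$o{\left(u,W \right)} = -7 + \frac{168 + 2 u}{49 + W}$ ($o{\left(u,W \right)} = -7 + \frac{u + \left(u + \left(74 - -94\right)\right)}{W + 49} = -7 + \frac{u + \left(u + \left(74 + 94\right)\right)}{49 + W} = -7 + \frac{u + \left(u + 168\right)}{49 + W} = -7 + \frac{u + \left(168 + u\right)}{49 + W} = -7 + \frac{168 + 2 u}{49 + W}$)
$o{\left(-146,186 \right)} + 23268 = \frac{-175 - 1302 + 2 \left(-146\right)}{49 + 186} + 23268 = \frac{-175 - 1302 - 292}{235} + 23268 = \frac{1}{235} \left(-1769\right) + 23268 = - \frac{1769}{235} + 23268 = \frac{5466211}{235}$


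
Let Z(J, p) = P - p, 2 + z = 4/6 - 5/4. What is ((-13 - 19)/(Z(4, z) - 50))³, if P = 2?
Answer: 56623104/161878625 ≈ 0.34979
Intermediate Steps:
z = -31/12 (z = -2 + (4/6 - 5/4) = -2 + (4*(⅙) - 5*¼) = -2 + (⅔ - 5/4) = -2 - 7/12 = -31/12 ≈ -2.5833)
Z(J, p) = 2 - p
((-13 - 19)/(Z(4, z) - 50))³ = ((-13 - 19)/((2 - 1*(-31/12)) - 50))³ = (-32/((2 + 31/12) - 50))³ = (-32/(55/12 - 50))³ = (-32/(-545/12))³ = (-32*(-12/545))³ = (384/545)³ = 56623104/161878625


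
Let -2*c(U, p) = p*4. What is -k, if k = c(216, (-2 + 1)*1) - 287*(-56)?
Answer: -16074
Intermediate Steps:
c(U, p) = -2*p (c(U, p) = -p*4/2 = -2*p)
k = 16074 (k = -2*(-2 + 1) - 287*(-56) = -(-2) + 16072 = -2*(-1) + 16072 = 2 + 16072 = 16074)
-k = -1*16074 = -16074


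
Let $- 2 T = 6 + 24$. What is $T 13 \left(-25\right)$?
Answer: $4875$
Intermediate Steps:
$T = -15$ ($T = - \frac{6 + 24}{2} = \left(- \frac{1}{2}\right) 30 = -15$)
$T 13 \left(-25\right) = \left(-15\right) 13 \left(-25\right) = \left(-195\right) \left(-25\right) = 4875$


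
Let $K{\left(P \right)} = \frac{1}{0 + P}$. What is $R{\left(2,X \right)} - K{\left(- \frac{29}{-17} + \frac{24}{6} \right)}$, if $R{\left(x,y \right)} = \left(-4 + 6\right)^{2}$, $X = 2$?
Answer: $\frac{371}{97} \approx 3.8247$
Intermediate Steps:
$R{\left(x,y \right)} = 4$ ($R{\left(x,y \right)} = 2^{2} = 4$)
$K{\left(P \right)} = \frac{1}{P}$
$R{\left(2,X \right)} - K{\left(- \frac{29}{-17} + \frac{24}{6} \right)} = 4 - \frac{1}{- \frac{29}{-17} + \frac{24}{6}} = 4 - \frac{1}{\left(-29\right) \left(- \frac{1}{17}\right) + 24 \cdot \frac{1}{6}} = 4 - \frac{1}{\frac{29}{17} + 4} = 4 - \frac{1}{\frac{97}{17}} = 4 - \frac{17}{97} = \frac{371}{97}$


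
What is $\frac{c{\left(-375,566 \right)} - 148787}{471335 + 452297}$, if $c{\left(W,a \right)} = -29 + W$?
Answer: $- \frac{149191}{923632} \approx -0.16153$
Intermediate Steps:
$\frac{c{\left(-375,566 \right)} - 148787}{471335 + 452297} = \frac{\left(-29 - 375\right) - 148787}{471335 + 452297} = \frac{-404 - 148787}{923632} = \left(-149191\right) \frac{1}{923632} = - \frac{149191}{923632}$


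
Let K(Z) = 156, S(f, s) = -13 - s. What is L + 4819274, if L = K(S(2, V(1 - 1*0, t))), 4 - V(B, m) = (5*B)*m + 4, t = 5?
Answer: 4819430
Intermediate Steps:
V(B, m) = -5*B*m (V(B, m) = 4 - ((5*B)*m + 4) = 4 - (5*B*m + 4) = 4 - (4 + 5*B*m) = 4 + (-4 - 5*B*m) = -5*B*m)
L = 156
L + 4819274 = 156 + 4819274 = 4819430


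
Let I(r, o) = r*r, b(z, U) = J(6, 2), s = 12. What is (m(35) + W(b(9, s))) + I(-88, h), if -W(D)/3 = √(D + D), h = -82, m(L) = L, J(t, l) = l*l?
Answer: 7779 - 6*√2 ≈ 7770.5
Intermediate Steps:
J(t, l) = l²
b(z, U) = 4 (b(z, U) = 2² = 4)
I(r, o) = r²
W(D) = -3*√2*√D (W(D) = -3*√(D + D) = -3*√2*√D)
(m(35) + W(b(9, s))) + I(-88, h) = (35 - 3*√2*√4) + (-88)² = (35 - 3*√2*2) + 7744 = (35 - 6*√2) + 7744 = 7779 - 6*√2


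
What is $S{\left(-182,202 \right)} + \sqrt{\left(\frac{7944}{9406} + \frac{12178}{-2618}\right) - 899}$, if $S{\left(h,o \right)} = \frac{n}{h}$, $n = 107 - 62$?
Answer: $- \frac{45}{182} + \frac{2 i \sqrt{8553900874378321}}{6156227} \approx -0.24725 + 30.047 i$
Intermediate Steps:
$n = 45$ ($n = 107 - 62 = 45$)
$S{\left(h,o \right)} = \frac{45}{h}$
$S{\left(-182,202 \right)} + \sqrt{\left(\frac{7944}{9406} + \frac{12178}{-2618}\right) - 899} = \frac{45}{-182} + \sqrt{\left(\frac{7944}{9406} + \frac{12178}{-2618}\right) - 899} = 45 \left(- \frac{1}{182}\right) + \sqrt{\left(7944 \cdot \frac{1}{9406} + 12178 \left(- \frac{1}{2618}\right)\right) - 899} = - \frac{45}{182} + \sqrt{\left(\frac{3972}{4703} - \frac{6089}{1309}\right) - 899} = - \frac{45}{182} + \sqrt{- \frac{23437219}{6156227} - 899} = - \frac{45}{182} + \sqrt{- \frac{5557885292}{6156227}} = - \frac{45}{182} + \frac{2 i \sqrt{8553900874378321}}{6156227}$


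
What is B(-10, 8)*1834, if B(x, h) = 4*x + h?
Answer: -58688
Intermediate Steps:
B(x, h) = h + 4*x
B(-10, 8)*1834 = (8 + 4*(-10))*1834 = (8 - 40)*1834 = -32*1834 = -58688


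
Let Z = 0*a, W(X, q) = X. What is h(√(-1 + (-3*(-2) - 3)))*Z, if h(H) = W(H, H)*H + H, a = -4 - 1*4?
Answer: 0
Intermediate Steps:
a = -8 (a = -4 - 4 = -8)
h(H) = H + H² (h(H) = H*H + H = H² + H = H + H²)
Z = 0 (Z = 0*(-8) = 0)
h(√(-1 + (-3*(-2) - 3)))*Z = (√(-1 + (-3*(-2) - 3))*(1 + √(-1 + (-3*(-2) - 3))))*0 = (√(-1 + (6 - 3))*(1 + √(-1 + (6 - 3))))*0 = (√(-1 + 3)*(1 + √(-1 + 3)))*0 = (√2*(1 + √2))*0 = 0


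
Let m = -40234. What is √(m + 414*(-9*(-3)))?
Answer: 8*I*√454 ≈ 170.46*I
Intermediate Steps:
√(m + 414*(-9*(-3))) = √(-40234 + 414*(-9*(-3))) = √(-40234 + 414*27) = √(-40234 + 11178) = √(-29056) = 8*I*√454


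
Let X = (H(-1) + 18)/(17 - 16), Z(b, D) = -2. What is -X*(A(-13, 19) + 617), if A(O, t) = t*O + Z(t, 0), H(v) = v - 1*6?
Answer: -4048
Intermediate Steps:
H(v) = -6 + v (H(v) = v - 6 = -6 + v)
A(O, t) = -2 + O*t (A(O, t) = t*O - 2 = O*t - 2 = -2 + O*t)
X = 11 (X = ((-6 - 1) + 18)/(17 - 16) = (-7 + 18)/1 = 11*1 = 11)
-X*(A(-13, 19) + 617) = -11*((-2 - 13*19) + 617) = -11*((-2 - 247) + 617) = -11*(-249 + 617) = -11*368 = -1*4048 = -4048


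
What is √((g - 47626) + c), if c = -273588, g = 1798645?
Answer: 3*√164159 ≈ 1215.5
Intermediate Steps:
√((g - 47626) + c) = √((1798645 - 47626) - 273588) = √(1751019 - 273588) = √1477431 = 3*√164159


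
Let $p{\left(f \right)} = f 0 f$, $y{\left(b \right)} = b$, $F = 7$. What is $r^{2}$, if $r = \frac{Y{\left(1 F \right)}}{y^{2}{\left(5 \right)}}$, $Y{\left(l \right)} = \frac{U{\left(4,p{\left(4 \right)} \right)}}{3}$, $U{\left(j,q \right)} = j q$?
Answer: $0$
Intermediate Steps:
$p{\left(f \right)} = 0$ ($p{\left(f \right)} = 0 f = 0$)
$Y{\left(l \right)} = 0$ ($Y{\left(l \right)} = \frac{4 \cdot 0}{3} = 0 \cdot \frac{1}{3} = 0$)
$r = 0$ ($r = \frac{0}{5^{2}} = \frac{0}{25} = 0 \cdot \frac{1}{25} = 0$)
$r^{2} = 0^{2} = 0$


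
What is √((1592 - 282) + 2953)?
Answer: 7*√87 ≈ 65.292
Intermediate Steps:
√((1592 - 282) + 2953) = √(1310 + 2953) = √4263 = 7*√87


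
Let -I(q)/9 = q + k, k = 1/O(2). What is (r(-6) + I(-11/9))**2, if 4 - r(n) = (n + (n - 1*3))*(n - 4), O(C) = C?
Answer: 77841/4 ≈ 19460.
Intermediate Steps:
k = 1/2 ≈ 0.50000
I(q) = -9/2 - 9*q (I(q) = -9*(q + 1/2) = -9*(1/2 + q) = -9/2 - 9*q)
r(n) = 4 - (-4 + n)*(-3 + 2*n) (r(n) = 4 - (n + (n - 1*3))*(n - 4) = 4 - (n + (n - 3))*(-4 + n) = 4 - (n + (-3 + n))*(-4 + n) = 4 - (-3 + 2*n)*(-4 + n) = 4 - (-4 + n)*(-3 + 2*n))
(r(-6) + I(-11/9))**2 = ((-8 - 2*(-6)**2 + 11*(-6)) + (-9/2 - (-99)/9))**2 = ((-8 - 2*36 - 66) + (-9/2 - (-99)/9))**2 = ((-8 - 72 - 66) + (-9/2 - 9*(-11/9)))**2 = (-146 + (-9/2 + 11))**2 = (-146 + 13/2)**2 = (-279/2)**2 = 77841/4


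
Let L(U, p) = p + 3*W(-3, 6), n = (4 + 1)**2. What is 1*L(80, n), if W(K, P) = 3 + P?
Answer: 52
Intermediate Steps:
n = 25 (n = 5**2 = 25)
L(U, p) = 27 + p (L(U, p) = p + 3*(3 + 6) = p + 3*9 = p + 27 = 27 + p)
1*L(80, n) = 1*(27 + 25) = 1*52 = 52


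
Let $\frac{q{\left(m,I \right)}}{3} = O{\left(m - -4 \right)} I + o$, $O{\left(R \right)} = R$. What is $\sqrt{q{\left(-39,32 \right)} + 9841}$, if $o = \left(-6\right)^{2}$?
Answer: $\sqrt{6589} \approx 81.173$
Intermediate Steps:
$o = 36$
$q{\left(m,I \right)} = 108 + 3 I \left(4 + m\right)$ ($q{\left(m,I \right)} = 3 \left(\left(m - -4\right) I + 36\right) = 3 \left(\left(m + 4\right) I + 36\right) = 3 \left(\left(4 + m\right) I + 36\right) = 3 \left(I \left(4 + m\right) + 36\right) = 3 \left(36 + I \left(4 + m\right)\right) = 108 + 3 I \left(4 + m\right)$)
$\sqrt{q{\left(-39,32 \right)} + 9841} = \sqrt{\left(108 + 3 \cdot 32 \left(4 - 39\right)\right) + 9841} = \sqrt{\left(108 + 3 \cdot 32 \left(-35\right)\right) + 9841} = \sqrt{\left(108 - 3360\right) + 9841} = \sqrt{-3252 + 9841} = \sqrt{6589}$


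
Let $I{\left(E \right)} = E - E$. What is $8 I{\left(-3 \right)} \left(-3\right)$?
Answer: $0$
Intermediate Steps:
$I{\left(E \right)} = 0$
$8 I{\left(-3 \right)} \left(-3\right) = 8 \cdot 0 \left(-3\right) = 0 \left(-3\right) = 0$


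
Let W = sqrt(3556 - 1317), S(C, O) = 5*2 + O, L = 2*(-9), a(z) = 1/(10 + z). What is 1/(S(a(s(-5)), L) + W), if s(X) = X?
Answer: 8/2175 + sqrt(2239)/2175 ≈ 0.025434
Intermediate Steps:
L = -18
S(C, O) = 10 + O
W = sqrt(2239) ≈ 47.318
1/(S(a(s(-5)), L) + W) = 1/((10 - 18) + sqrt(2239)) = 1/(-8 + sqrt(2239))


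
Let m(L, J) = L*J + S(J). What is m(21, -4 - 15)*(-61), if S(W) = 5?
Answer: 24034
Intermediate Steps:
m(L, J) = 5 + J*L (m(L, J) = L*J + 5 = J*L + 5 = 5 + J*L)
m(21, -4 - 15)*(-61) = (5 + (-4 - 15)*21)*(-61) = (5 - 19*21)*(-61) = (5 - 399)*(-61) = -394*(-61) = 24034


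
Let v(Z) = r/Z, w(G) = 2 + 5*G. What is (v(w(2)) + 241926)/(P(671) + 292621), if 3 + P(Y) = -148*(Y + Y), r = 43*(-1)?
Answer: 2903069/1128024 ≈ 2.5736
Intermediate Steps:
r = -43
P(Y) = -3 - 296*Y (P(Y) = -3 - 148*(Y + Y) = -3 - 296*Y)
v(Z) = -43/Z
(v(w(2)) + 241926)/(P(671) + 292621) = (-43/(2 + 5*2) + 241926)/((-3 - 296*671) + 292621) = (-43/(2 + 10) + 241926)/((-3 - 198616) + 292621) = (-43/12 + 241926)/(-198619 + 292621) = (-43*1/12 + 241926)/94002 = (-43/12 + 241926)*(1/94002) = (2903069/12)*(1/94002) = 2903069/1128024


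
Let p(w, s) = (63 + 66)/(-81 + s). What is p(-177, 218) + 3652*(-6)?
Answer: -3001815/137 ≈ -21911.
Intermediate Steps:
p(w, s) = 129/(-81 + s)
p(-177, 218) + 3652*(-6) = 129/(-81 + 218) + 3652*(-6) = 129/137 - 21912 = -3001815/137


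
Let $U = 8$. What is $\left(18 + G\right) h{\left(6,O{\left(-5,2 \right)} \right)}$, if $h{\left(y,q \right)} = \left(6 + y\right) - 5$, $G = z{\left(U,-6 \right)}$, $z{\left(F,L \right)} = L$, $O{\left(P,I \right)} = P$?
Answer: $84$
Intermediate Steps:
$G = -6$
$h{\left(y,q \right)} = 1 + y$
$\left(18 + G\right) h{\left(6,O{\left(-5,2 \right)} \right)} = \left(18 - 6\right) \left(1 + 6\right) = 12 \cdot 7 = 84$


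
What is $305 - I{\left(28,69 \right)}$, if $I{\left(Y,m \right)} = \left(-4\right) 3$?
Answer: $317$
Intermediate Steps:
$I{\left(Y,m \right)} = -12$
$305 - I{\left(28,69 \right)} = 305 - -12 = 305 + 12 = 317$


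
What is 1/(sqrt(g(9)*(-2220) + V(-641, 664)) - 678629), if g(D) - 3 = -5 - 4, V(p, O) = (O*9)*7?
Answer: -678629/460537264489 - 12*sqrt(383)/460537264489 ≈ -1.4741e-6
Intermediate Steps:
V(p, O) = 63*O (V(p, O) = (9*O)*7 = 63*O)
g(D) = -6 (g(D) = 3 + (-5 - 4) = 3 - 9 = -6)
1/(sqrt(g(9)*(-2220) + V(-641, 664)) - 678629) = 1/(sqrt(-6*(-2220) + 63*664) - 678629) = 1/(sqrt(13320 + 41832) - 678629) = 1/(sqrt(55152) - 678629) = 1/(12*sqrt(383) - 678629) = 1/(-678629 + 12*sqrt(383))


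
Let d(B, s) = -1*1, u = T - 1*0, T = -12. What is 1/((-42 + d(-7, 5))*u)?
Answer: 1/516 ≈ 0.0019380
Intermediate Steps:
u = -12 (u = -12 - 1*0 = -12 + 0 = -12)
d(B, s) = -1
1/((-42 + d(-7, 5))*u) = 1/((-42 - 1)*(-12)) = 1/(-43*(-12)) = 1/516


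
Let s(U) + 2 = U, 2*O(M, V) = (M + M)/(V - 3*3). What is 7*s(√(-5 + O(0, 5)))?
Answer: -14 + 7*I*√5 ≈ -14.0 + 15.652*I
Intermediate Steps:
O(M, V) = M/(-9 + V) (O(M, V) = ((M + M)/(V - 3*3))/2 = ((2*M)/(V - 9))/2 = ((2*M)/(-9 + V))/2 = (2*M/(-9 + V))/2 = M/(-9 + V))
s(U) = -2 + U
7*s(√(-5 + O(0, 5))) = 7*(-2 + √(-5 + 0/(-9 + 5))) = 7*(-2 + √(-5 + 0/(-4))) = 7*(-2 + √(-5 + 0*(-¼))) = 7*(-2 + √(-5 + 0)) = 7*(-2 + √(-5)) = 7*(-2 + I*√5) = -14 + 7*I*√5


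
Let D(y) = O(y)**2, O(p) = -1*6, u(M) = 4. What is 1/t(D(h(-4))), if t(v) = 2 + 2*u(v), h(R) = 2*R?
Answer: 1/10 ≈ 0.10000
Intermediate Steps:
O(p) = -6
D(y) = 36 (D(y) = (-6)**2 = 36)
t(v) = 10 (t(v) = 2 + 2*4 = 2 + 8 = 10)
1/t(D(h(-4))) = 1/10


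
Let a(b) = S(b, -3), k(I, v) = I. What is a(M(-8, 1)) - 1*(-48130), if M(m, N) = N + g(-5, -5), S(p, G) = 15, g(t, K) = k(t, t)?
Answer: 48145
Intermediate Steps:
g(t, K) = t
M(m, N) = -5 + N (M(m, N) = N - 5 = -5 + N)
a(b) = 15
a(M(-8, 1)) - 1*(-48130) = 15 - 1*(-48130) = 15 + 48130 = 48145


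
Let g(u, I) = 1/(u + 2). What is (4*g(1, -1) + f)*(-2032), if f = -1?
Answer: -2032/3 ≈ -677.33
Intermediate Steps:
g(u, I) = 1/(2 + u)
(4*g(1, -1) + f)*(-2032) = (4/(2 + 1) - 1)*(-2032) = (4/3 - 1)*(-2032) = (⅓)*(-2032) = -2032/3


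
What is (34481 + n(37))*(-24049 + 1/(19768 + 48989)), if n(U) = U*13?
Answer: -19270321270168/22919 ≈ -8.4080e+8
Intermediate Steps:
n(U) = 13*U
(34481 + n(37))*(-24049 + 1/(19768 + 48989)) = (34481 + 13*37)*(-24049 + 1/(19768 + 48989)) = (34481 + 481)*(-24049 + 1/68757) = 34962*(-24049 + 1/68757) = 34962*(-1653537092/68757) = -19270321270168/22919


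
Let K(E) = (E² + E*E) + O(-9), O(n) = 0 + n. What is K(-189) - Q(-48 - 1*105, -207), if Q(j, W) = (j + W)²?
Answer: -58167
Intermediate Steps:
O(n) = n
Q(j, W) = (W + j)²
K(E) = -9 + 2*E² (K(E) = (E² + E*E) - 9 = (E² + E²) - 9 = 2*E² - 9 = -9 + 2*E²)
K(-189) - Q(-48 - 1*105, -207) = (-9 + 2*(-189)²) - (-207 + (-48 - 1*105))² = (-9 + 2*35721) - (-207 + (-48 - 105))² = (-9 + 71442) - (-207 - 153)² = 71433 - 1*(-360)² = 71433 - 1*129600 = 71433 - 129600 = -58167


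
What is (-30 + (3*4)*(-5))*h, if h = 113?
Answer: -10170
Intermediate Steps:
(-30 + (3*4)*(-5))*h = (-30 + (3*4)*(-5))*113 = (-30 + 12*(-5))*113 = (-30 - 60)*113 = -90*113 = -10170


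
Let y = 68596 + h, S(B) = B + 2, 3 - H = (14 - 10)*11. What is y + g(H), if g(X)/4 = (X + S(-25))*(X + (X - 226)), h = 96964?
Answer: 244408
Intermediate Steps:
H = -41 (H = 3 - (14 - 10)*11 = 3 - 4*11 = 3 - 1*44 = 3 - 44 = -41)
S(B) = 2 + B
y = 165560 (y = 68596 + 96964 = 165560)
g(X) = 4*(-226 + 2*X)*(-23 + X) (g(X) = 4*((X + (2 - 25))*(X + (X - 226))) = 4*((X - 23)*(X + (-226 + X))) = 4*((-23 + X)*(-226 + 2*X)) = 4*((-226 + 2*X)*(-23 + X)) = 4*(-226 + 2*X)*(-23 + X))
y + g(H) = 165560 + (20792 - 1088*(-41) + 8*(-41)²) = 165560 + (20792 + 44608 + 8*1681) = 165560 + (20792 + 44608 + 13448) = 165560 + 78848 = 244408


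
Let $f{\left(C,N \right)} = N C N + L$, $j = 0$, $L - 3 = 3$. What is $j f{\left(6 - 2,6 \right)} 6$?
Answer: $0$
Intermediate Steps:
$L = 6$ ($L = 3 + 3 = 6$)
$f{\left(C,N \right)} = 6 + C N^{2}$ ($f{\left(C,N \right)} = N C N + 6 = C N N + 6 = C N^{2} + 6 = 6 + C N^{2}$)
$j f{\left(6 - 2,6 \right)} 6 = 0 \left(6 + \left(6 - 2\right) 6^{2}\right) 6 = 0 \left(6 + 4 \cdot 36\right) 6 = 0 \left(6 + 144\right) 6 = 0 \cdot 150 \cdot 6 = 0 \cdot 6 = 0$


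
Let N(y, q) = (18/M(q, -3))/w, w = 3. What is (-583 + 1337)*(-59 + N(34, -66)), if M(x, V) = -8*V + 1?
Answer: -1107626/25 ≈ -44305.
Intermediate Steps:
M(x, V) = 1 - 8*V
N(y, q) = 6/25 (N(y, q) = (18/(1 - 8*(-3)))/3 = (18/(1 + 24))*(⅓) = (18/25)*(⅓) = 6/25)
(-583 + 1337)*(-59 + N(34, -66)) = (-583 + 1337)*(-59 + 6/25) = 754*(-1469/25) = -1107626/25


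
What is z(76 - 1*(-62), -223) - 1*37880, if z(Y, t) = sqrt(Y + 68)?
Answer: -37880 + sqrt(206) ≈ -37866.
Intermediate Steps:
z(Y, t) = sqrt(68 + Y)
z(76 - 1*(-62), -223) - 1*37880 = sqrt(68 + (76 - 1*(-62))) - 1*37880 = sqrt(68 + (76 + 62)) - 37880 = sqrt(68 + 138) - 37880 = sqrt(206) - 37880 = -37880 + sqrt(206)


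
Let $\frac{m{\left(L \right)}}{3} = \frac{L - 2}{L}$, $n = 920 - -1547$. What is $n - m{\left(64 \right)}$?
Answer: $\frac{78851}{32} \approx 2464.1$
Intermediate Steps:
$n = 2467$ ($n = 920 + 1547 = 2467$)
$m{\left(L \right)} = \frac{3 \left(-2 + L\right)}{L}$ ($m{\left(L \right)} = 3 \frac{L - 2}{L} = 3 \frac{-2 + L}{L} = \frac{3 \left(-2 + L\right)}{L}$)
$n - m{\left(64 \right)} = 2467 - \left(3 - \frac{6}{64}\right) = 2467 - \left(3 - \frac{3}{32}\right) = 2467 - \frac{93}{32} = \frac{78851}{32}$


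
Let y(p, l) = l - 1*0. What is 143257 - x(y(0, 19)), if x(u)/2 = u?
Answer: 143219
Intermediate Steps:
y(p, l) = l (y(p, l) = l + 0 = l)
x(u) = 2*u
143257 - x(y(0, 19)) = 143257 - 2*19 = 143257 - 1*38 = 143257 - 38 = 143219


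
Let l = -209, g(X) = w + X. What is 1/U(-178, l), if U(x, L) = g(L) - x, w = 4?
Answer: -1/27 ≈ -0.037037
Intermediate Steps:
g(X) = 4 + X
U(x, L) = 4 + L - x (U(x, L) = (4 + L) - x = 4 + L - x)
1/U(-178, l) = 1/(4 - 209 - 1*(-178)) = 1/(4 - 209 + 178) = 1/(-27) = -1/27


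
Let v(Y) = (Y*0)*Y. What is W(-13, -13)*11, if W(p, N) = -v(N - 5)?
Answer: 0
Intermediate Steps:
v(Y) = 0 (v(Y) = 0*Y = 0)
W(p, N) = 0 (W(p, N) = -1*0 = 0)
W(-13, -13)*11 = 0*11 = 0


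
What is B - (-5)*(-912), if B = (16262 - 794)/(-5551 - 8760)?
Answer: -65273628/14311 ≈ -4561.1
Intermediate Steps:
B = -15468/14311 (B = 15468/(-14311) = 15468*(-1/14311) = -15468/14311 ≈ -1.0808)
B - (-5)*(-912) = -15468/14311 - (-5)*(-912) = -15468/14311 - 1*4560 = -15468/14311 - 4560 = -65273628/14311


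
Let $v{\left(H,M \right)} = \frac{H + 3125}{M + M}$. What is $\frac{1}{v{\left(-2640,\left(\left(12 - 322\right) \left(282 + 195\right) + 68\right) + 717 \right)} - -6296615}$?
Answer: $\frac{58834}{370455046813} \approx 1.5882 \cdot 10^{-7}$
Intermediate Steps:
$v{\left(H,M \right)} = \frac{3125 + H}{2 M}$
$\frac{1}{v{\left(-2640,\left(\left(12 - 322\right) \left(282 + 195\right) + 68\right) + 717 \right)} - -6296615} = \frac{1}{\frac{3125 - 2640}{2 \left(\left(\left(12 - 322\right) \left(282 + 195\right) + 68\right) + 717\right)} - -6296615} = \frac{1}{\frac{1}{2} \frac{1}{\left(\left(-310\right) 477 + 68\right) + 717} \cdot 485 + 6296615} = \frac{1}{\frac{1}{2} \frac{1}{\left(-147870 + 68\right) + 717} \cdot 485 + 6296615} = \frac{1}{\frac{1}{2} \frac{1}{-147802 + 717} \cdot 485 + 6296615} = \frac{1}{\frac{1}{2} \frac{1}{-147085} \cdot 485 + 6296615} = \frac{1}{\frac{1}{2} \left(- \frac{1}{147085}\right) 485 + 6296615} = \frac{1}{- \frac{97}{58834} + 6296615} = \frac{1}{\frac{370455046813}{58834}} = \frac{58834}{370455046813}$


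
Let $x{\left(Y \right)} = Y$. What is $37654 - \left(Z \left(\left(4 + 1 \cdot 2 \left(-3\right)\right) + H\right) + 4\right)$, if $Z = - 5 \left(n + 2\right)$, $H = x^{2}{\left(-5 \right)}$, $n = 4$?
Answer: $38340$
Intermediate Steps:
$H = 25$ ($H = \left(-5\right)^{2} = 25$)
$Z = -30$ ($Z = - 5 \left(4 + 2\right) = \left(-5\right) 6 = -30$)
$37654 - \left(Z \left(\left(4 + 1 \cdot 2 \left(-3\right)\right) + H\right) + 4\right) = 37654 - \left(- 30 \left(\left(4 + 1 \cdot 2 \left(-3\right)\right) + 25\right) + 4\right) = 37654 - \left(- 30 \left(\left(4 + 2 \left(-3\right)\right) + 25\right) + 4\right) = 37654 - \left(- 30 \left(\left(4 - 6\right) + 25\right) + 4\right) = 37654 - \left(- 30 \left(-2 + 25\right) + 4\right) = 37654 - \left(\left(-30\right) 23 + 4\right) = 37654 - \left(-690 + 4\right) = 37654 - -686 = 37654 + 686 = 38340$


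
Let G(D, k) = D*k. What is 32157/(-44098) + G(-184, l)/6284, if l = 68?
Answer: -188457191/69277958 ≈ -2.7203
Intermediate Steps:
32157/(-44098) + G(-184, l)/6284 = 32157/(-44098) - 184*68/6284 = 32157*(-1/44098) - 12512*1/6284 = -32157/44098 - 3128/1571 = -188457191/69277958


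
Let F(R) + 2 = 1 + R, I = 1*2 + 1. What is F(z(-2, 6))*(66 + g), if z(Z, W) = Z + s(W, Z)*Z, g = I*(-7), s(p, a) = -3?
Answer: 135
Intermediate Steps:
I = 3 (I = 2 + 1 = 3)
g = -21 (g = 3*(-7) = -21)
z(Z, W) = -2*Z (z(Z, W) = Z - 3*Z = -2*Z)
F(R) = -1 + R (F(R) = -2 + (1 + R) = -1 + R)
F(z(-2, 6))*(66 + g) = (-1 - 2*(-2))*(66 - 21) = (-1 + 4)*45 = 3*45 = 135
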